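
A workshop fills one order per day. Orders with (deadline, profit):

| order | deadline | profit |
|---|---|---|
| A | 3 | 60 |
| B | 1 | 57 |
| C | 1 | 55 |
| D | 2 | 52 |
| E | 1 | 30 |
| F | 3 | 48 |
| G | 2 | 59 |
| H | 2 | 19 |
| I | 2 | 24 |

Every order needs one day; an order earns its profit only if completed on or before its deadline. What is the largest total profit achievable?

Take jobs in profit order; each goes to the latest open slot no later than its deadline.
Profit order: A=60 G=59 B=57 C=55 D=52 F=48 E=30 I=24 H=19
Assign: A→slot 3, G→slot 2, B→slot 1, C skipped, D skipped, F skipped, E skipped, I skipped, H skipped.
Slots: [1:B] [2:G] [3:A]
Profit = 57 + 59 + 60 = 176

176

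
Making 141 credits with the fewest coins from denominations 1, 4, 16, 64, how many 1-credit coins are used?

141 = 2×64 + 3×4 + 1×1
Count of 1: 1

1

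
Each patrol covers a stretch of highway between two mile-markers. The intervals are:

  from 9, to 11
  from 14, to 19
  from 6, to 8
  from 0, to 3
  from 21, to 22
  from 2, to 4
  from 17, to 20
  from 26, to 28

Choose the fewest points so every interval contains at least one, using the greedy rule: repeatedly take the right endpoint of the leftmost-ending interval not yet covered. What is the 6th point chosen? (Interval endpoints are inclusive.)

Sort by right endpoint; whenever an interval is uncovered, place a point at its right end.
Sorted: [0,3] [2,4] [6,8] [9,11] [14,19] [17,20] [21,22] [26,28]
{[0,3],[2,4]} hit by 3; {[6,8]} hit by 8; {[9,11]} hit by 11; {[14,19],[17,20]} hit by 19; {[21,22]} hit by 22; {[26,28]} hit by 28.
Points: 3, 8, 11, 19, 22, 28 (6 total).

28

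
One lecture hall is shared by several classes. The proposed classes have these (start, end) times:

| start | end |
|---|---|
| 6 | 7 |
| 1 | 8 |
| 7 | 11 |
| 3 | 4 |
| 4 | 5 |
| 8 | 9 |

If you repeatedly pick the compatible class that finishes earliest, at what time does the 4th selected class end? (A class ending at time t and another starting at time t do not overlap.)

9

Sorted by end: (3,4)  (4,5)  (6,7)  (1,8)  (8,9)  (7,11)
take (3,4); take (4,5); take (6,7); take (8,9); skip (7,11).
Selected: (3,4) (4,5) (6,7) (8,9)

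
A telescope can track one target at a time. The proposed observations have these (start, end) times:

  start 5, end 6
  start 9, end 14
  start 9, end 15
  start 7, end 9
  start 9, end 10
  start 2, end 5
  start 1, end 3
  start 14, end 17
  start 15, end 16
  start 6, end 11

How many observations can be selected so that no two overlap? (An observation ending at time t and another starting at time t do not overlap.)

5

Greedy by earliest finish: after sorting by end time, pick each interval compatible with the last pick.
Sorted by end: (1,3)  (2,5)  (5,6)  (7,9)  (9,10)  (6,11)  (9,14)  (9,15)  (15,16)  (14,17)
take (1,3); take (5,6); take (7,9); take (9,10); skip (9,15); take (15,16); skip (14,17).
Selected 5 observations.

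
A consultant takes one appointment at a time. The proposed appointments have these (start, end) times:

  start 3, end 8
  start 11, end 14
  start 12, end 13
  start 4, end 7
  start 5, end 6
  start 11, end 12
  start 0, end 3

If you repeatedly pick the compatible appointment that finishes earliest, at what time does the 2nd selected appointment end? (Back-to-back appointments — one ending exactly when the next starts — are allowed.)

Sort by end time and greedily take each interval whose start is ≥ the last chosen end.
Sorted by end: (0,3)  (5,6)  (4,7)  (3,8)  (11,12)  (12,13)  (11,14)
take (0,3); take (5,6); take (11,12); take (12,13).
Selected: (0,3) (5,6) (11,12) (12,13)

6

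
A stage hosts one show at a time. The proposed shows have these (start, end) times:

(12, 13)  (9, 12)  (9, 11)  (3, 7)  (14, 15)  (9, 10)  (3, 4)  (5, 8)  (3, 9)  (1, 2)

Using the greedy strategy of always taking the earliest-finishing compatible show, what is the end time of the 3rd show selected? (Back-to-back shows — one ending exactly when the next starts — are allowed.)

8

By end time: (1,2), (3,4), (3,7), (5,8), (3,9), (9,10), (9,11), (9,12), (12,13), (14,15).
Pick (1,2); next start ≥ 2 → (3,4); next start ≥ 4 → (5,8); next start ≥ 8 → (9,10); next start ≥ 10 → (12,13); next start ≥ 13 → (14,15).
Selected: (1,2) (3,4) (5,8) (9,10) (12,13) (14,15)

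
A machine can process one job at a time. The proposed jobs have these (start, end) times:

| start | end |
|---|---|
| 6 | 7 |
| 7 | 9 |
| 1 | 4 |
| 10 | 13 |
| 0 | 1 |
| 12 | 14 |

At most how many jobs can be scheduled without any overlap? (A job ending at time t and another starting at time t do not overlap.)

Greedy by earliest finish: after sorting by end time, pick each interval compatible with the last pick.
By end time: (0,1), (1,4), (6,7), (7,9), (10,13), (12,14).
Pick (0,1); next start ≥ 1 → (1,4); next start ≥ 4 → (6,7); next start ≥ 7 → (7,9); next start ≥ 9 → (10,13).
Selected 5 jobs.

5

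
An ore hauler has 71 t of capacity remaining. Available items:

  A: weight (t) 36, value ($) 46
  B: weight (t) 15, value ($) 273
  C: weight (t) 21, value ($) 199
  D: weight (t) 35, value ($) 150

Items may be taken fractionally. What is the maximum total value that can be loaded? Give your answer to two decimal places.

622.00

Ratios (sorted): B 18.20, C 9.48, D 4.29, A 1.28
take B (15 @ 273); take C (21 @ 199); take D (35 @ 150). Capacity used 71/71.
Total value = 622.00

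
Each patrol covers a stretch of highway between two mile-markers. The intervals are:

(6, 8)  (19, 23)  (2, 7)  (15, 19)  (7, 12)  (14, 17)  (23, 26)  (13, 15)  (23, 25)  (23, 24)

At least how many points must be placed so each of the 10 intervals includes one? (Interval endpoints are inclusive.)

By right end: [2,7]  [6,8]  [7,12]  [13,15]  [14,17]  [15,19]  [19,23]  [23,24]  [23,25]  [23,26]
[2,7] uncovered → point at 7; [13,15] uncovered → point at 15; [19,23] uncovered → point at 23.
Points: 7, 15, 23 (3 total).

3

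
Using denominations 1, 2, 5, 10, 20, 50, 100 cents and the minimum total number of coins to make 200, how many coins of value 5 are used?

200 − 2×100→0
Count of 5: 0

0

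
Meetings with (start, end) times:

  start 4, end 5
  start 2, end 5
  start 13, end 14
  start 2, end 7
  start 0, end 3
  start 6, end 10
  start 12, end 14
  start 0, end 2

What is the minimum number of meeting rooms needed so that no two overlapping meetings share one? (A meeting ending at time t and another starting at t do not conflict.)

The answer is the maximum number of intervals overlapping at any instant.
starts: [0, 0, 2, 2, 4, 6, 12, 13]
ends:   [2, 3, 5, 5, 7, 10, 14, 14]
s0→1 s0→2 e2→1 s2→2 s2→3  — peak 3.

3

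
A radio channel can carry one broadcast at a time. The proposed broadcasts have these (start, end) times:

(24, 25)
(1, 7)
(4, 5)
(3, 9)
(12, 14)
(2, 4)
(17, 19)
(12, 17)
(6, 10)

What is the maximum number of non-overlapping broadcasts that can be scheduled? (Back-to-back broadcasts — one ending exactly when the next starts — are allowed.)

By end time: (2,4), (4,5), (1,7), (3,9), (6,10), (12,14), (12,17), (17,19), (24,25).
Pick (2,4); next start ≥ 4 → (4,5); next start ≥ 5 → (6,10); next start ≥ 10 → (12,14); next start ≥ 14 → (17,19); next start ≥ 19 → (24,25).
Selected 6 broadcasts.

6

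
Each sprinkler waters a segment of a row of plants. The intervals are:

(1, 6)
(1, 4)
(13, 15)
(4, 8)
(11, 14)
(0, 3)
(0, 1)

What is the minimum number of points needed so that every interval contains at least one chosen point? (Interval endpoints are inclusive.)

Sort by right endpoint; whenever an interval is uncovered, place a point at its right end.
By right end: [0,1]  [0,3]  [1,4]  [1,6]  [4,8]  [11,14]  [13,15]
[0,1] uncovered → point at 1; [4,8] uncovered → point at 8; [11,14] uncovered → point at 14.
Points: 1, 8, 14 (3 total).

3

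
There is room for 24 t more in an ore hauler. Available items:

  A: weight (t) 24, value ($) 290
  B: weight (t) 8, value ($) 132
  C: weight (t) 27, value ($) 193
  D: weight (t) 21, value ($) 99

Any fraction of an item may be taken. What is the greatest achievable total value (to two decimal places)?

325.33

Greedy by value/weight ratio, highest first.
Order: B (132/8=16.50) > A (290/24=12.08) > C (193/27=7.15) > D (99/21=4.71)
Fill: take B (8 @ 132) → take 16/24 of A → 193.33; 24/24 used.
Total value = 325.33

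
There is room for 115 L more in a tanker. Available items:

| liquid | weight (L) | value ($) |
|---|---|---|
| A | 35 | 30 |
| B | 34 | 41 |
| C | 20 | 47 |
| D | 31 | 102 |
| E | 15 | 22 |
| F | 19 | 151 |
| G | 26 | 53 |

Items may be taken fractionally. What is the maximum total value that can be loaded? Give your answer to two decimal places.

379.82

Sort by value per unit weight and fill in that order.
Ratios (sorted): F 7.95, D 3.29, C 2.35, G 2.04, E 1.47, B 1.21, A 0.86
take F (19 @ 151); take D (31 @ 102); take C (20 @ 47); take G (26 @ 53); take E (15 @ 22); take 4/34 of B → 4.82. Capacity used 115/115.
Total value = 379.82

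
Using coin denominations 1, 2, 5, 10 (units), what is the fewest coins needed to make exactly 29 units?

5

29 − 2×10→9 − 1×5→4 − 2×2→0
Total coins = 2 + 1 + 2 = 5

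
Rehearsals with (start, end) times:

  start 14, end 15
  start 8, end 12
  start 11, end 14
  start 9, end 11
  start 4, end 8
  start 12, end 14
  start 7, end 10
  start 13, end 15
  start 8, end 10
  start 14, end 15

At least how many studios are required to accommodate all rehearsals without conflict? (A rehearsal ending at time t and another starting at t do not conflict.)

4

Count concurrent intervals with a sweep; the peak is the room count.
starts: [4, 7, 8, 8, 9, 11, 12, 13, 14, 14]
ends:   [8, 10, 10, 11, 12, 14, 14, 15, 15, 15]
s4→1 s7→2 e8→1 s8→2 s8→3 s9→4  — peak 4.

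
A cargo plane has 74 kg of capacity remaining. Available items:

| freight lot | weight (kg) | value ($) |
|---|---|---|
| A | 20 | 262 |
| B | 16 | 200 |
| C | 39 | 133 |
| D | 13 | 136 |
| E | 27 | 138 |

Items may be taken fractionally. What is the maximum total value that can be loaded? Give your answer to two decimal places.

725.78

Order: A (262/20=13.10) > B (200/16=12.50) > D (136/13=10.46) > E (138/27=5.11) > C (133/39=3.41)
Fill: take A (20 @ 262) → take B (16 @ 200) → take D (13 @ 136) → take 25/27 of E → 127.78; 74/74 used.
Total value = 725.78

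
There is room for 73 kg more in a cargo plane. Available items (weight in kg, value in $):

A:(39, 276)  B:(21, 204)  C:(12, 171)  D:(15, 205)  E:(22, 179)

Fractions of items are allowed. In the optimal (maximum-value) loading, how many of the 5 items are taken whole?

4

Sort by value per unit weight and fill in that order.
Ratios (sorted): C 14.25, D 13.67, B 9.71, E 8.14, A 7.08
take C (12 @ 171); take D (15 @ 205); take B (21 @ 204); take E (22 @ 179); take 3/39 of A → 21.23. Capacity used 73/73.
4 item(s) taken whole; one partial (take 3/39 of A).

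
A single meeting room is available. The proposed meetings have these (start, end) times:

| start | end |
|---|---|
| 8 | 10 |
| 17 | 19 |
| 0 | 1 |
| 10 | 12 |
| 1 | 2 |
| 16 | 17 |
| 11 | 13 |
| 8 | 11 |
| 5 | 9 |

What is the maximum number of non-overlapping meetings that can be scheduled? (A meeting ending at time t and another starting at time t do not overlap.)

6

By end time: (0,1), (1,2), (5,9), (8,10), (8,11), (10,12), (11,13), (16,17), (17,19).
Pick (0,1); next start ≥ 1 → (1,2); next start ≥ 2 → (5,9); next start ≥ 9 → (10,12); next start ≥ 12 → (16,17); next start ≥ 17 → (17,19).
Selected 6 meetings.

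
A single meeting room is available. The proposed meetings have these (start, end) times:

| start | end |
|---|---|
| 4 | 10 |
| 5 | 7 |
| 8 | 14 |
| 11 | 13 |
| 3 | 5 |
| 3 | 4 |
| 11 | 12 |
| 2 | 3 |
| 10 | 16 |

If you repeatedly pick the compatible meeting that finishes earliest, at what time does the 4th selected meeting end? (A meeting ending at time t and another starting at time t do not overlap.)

12

Order by finish time; keep every interval that doesn't clash with the previous kept one.
By end time: (2,3), (3,4), (3,5), (5,7), (4,10), (11,12), (11,13), (8,14), (10,16).
Pick (2,3); next start ≥ 3 → (3,4); next start ≥ 4 → (5,7); next start ≥ 7 → (11,12).
Selected: (2,3) (3,4) (5,7) (11,12)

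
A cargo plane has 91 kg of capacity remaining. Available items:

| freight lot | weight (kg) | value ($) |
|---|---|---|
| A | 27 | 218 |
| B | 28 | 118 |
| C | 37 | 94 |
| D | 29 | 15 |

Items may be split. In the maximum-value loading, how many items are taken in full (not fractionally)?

Sort by value per unit weight and fill in that order.
Order: A (218/27=8.07) > B (118/28=4.21) > C (94/37=2.54) > D (15/29=0.52)
Fill: take A (27 @ 218) → take B (28 @ 118) → take 36/37 of C → 91.46; 91/91 used.
2 item(s) taken whole; one partial (take 36/37 of C).

2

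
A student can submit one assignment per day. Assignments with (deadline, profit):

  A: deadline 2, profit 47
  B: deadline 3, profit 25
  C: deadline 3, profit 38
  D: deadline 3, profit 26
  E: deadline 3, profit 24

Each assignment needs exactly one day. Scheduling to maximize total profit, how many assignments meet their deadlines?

3

Sort by profit descending; place each in the latest free slot ≤ its deadline.
Profit order: A=47 C=38 D=26 B=25 E=24
Assign: A→slot 2, C→slot 3, D→slot 1, B skipped, E skipped.
Slots: [1:D] [2:A] [3:C]
3 of 5 scheduled.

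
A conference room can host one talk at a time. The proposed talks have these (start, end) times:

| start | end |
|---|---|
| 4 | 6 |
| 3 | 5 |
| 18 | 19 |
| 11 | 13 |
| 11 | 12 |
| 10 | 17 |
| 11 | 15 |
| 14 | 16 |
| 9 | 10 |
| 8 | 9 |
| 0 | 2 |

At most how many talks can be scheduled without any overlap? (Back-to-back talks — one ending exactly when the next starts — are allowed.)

7

By end time: (0,2), (3,5), (4,6), (8,9), (9,10), (11,12), (11,13), (11,15), (14,16), (10,17), (18,19).
Pick (0,2); next start ≥ 2 → (3,5); next start ≥ 5 → (8,9); next start ≥ 9 → (9,10); next start ≥ 10 → (11,12); next start ≥ 12 → (14,16); next start ≥ 16 → (18,19).
Selected 7 talks.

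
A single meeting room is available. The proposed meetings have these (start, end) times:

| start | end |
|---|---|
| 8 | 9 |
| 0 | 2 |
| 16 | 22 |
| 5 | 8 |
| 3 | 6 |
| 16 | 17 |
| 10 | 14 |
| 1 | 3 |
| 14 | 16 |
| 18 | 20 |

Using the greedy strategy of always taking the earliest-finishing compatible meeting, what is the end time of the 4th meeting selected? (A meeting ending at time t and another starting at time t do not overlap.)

14

Sorted by end: (0,2)  (1,3)  (3,6)  (5,8)  (8,9)  (10,14)  (14,16)  (16,17)  (18,20)  (16,22)
take (0,2); take (3,6); skip (5,8); take (8,9); take (10,14); take (14,16); take (16,17); take (18,20).
Selected: (0,2) (3,6) (8,9) (10,14) (14,16) (16,17) (18,20)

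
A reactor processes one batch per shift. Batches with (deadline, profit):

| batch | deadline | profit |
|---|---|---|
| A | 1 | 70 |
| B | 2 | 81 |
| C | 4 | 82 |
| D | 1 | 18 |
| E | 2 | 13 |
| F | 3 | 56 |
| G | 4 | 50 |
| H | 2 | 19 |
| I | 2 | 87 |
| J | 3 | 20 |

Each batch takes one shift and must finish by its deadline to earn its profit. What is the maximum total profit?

306

By profit: I(d2,87), C(d4,82), B(d2,81), A(d1,70), F(d3,56), G(d4,50), J(d3,20), H(d2,19), D(d1,18), E(d2,13)
I→slot 2; C→slot 4; B→slot 1; A skipped; F→slot 3; G skipped; J skipped; H skipped; D skipped; E skipped.
Profit = 81 + 87 + 56 + 82 = 306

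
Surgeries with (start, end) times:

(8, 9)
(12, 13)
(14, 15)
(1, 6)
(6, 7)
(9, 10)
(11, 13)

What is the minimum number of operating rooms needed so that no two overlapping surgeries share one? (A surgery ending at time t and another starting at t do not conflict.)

2

The answer is the maximum number of intervals overlapping at any instant.
starts: [1, 6, 8, 9, 11, 12, 14]
ends:   [6, 7, 9, 10, 13, 13, 15]
s1→1 e6→0 s6→1 e7→0 s8→1 e9→0 s9→1 e10→0 s11→1 s12→2  — peak 2.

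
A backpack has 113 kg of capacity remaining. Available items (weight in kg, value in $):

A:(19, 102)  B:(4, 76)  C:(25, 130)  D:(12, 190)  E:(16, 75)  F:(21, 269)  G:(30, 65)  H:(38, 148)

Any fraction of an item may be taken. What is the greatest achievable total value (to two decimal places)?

Order: B (76/4=19.00) > D (190/12=15.83) > F (269/21=12.81) > A (102/19=5.37) > C (130/25=5.20) > E (75/16=4.69) > H (148/38=3.89) > G (65/30=2.17)
Fill: take B (4 @ 76) → take D (12 @ 190) → take F (21 @ 269) → take A (19 @ 102) → take C (25 @ 130) → take E (16 @ 75) → take 16/38 of H → 62.32; 113/113 used.
Total value = 904.32

904.32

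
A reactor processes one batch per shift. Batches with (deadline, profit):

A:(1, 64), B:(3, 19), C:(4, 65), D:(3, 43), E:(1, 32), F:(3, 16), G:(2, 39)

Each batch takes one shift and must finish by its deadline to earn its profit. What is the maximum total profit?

Take jobs in profit order; each goes to the latest open slot no later than its deadline.
By profit: C(d4,65), A(d1,64), D(d3,43), G(d2,39), E(d1,32), B(d3,19), F(d3,16)
C→slot 4; A→slot 1; D→slot 3; G→slot 2; E skipped; B skipped; F skipped.
Profit = 64 + 39 + 43 + 65 = 211

211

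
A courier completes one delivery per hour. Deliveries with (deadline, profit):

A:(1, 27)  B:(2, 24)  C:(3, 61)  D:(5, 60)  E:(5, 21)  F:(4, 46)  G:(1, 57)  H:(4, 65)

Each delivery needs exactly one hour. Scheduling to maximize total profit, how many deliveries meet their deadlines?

5

Take jobs in profit order; each goes to the latest open slot no later than its deadline.
Profit order: H=65 C=61 D=60 G=57 F=46 A=27 B=24 E=21
Assign: H→slot 4, C→slot 3, D→slot 5, G→slot 1, F→slot 2, A skipped, B skipped, E skipped.
Slots: [1:G] [2:F] [3:C] [4:H] [5:D]
5 of 8 scheduled.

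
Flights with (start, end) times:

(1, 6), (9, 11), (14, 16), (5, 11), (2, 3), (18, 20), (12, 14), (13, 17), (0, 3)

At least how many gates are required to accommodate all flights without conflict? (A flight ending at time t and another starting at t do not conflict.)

3

Count concurrent intervals with a sweep; the peak is the room count.
Events (time:±→running): 0:+→1 1:+→2 2:+→3 … peak 3.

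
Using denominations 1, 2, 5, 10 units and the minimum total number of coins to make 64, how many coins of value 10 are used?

Greedy: take as many of the largest coin as possible, then repeat with the remainder.
64 = 6×10 + 2×2
Count of 10: 6

6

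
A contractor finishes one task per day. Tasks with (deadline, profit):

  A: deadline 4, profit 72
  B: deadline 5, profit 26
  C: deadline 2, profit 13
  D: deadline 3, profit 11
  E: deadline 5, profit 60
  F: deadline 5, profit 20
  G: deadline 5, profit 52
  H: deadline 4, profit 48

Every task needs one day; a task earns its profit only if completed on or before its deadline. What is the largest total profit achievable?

258

Profit order: A=72 E=60 G=52 H=48 B=26 F=20 C=13 D=11
Assign: A→slot 4, E→slot 5, G→slot 3, H→slot 2, B→slot 1, F skipped, C skipped, D skipped.
Slots: [1:B] [2:H] [3:G] [4:A] [5:E]
Profit = 26 + 48 + 52 + 72 + 60 = 258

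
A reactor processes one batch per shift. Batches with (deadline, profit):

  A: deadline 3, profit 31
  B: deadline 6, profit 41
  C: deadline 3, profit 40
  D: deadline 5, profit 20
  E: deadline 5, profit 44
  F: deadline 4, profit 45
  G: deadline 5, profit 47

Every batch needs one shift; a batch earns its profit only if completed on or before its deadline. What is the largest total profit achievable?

248

Sort by profit descending; place each in the latest free slot ≤ its deadline.
Profit order: G=47 F=45 E=44 B=41 C=40 A=31 D=20
Assign: G→slot 5, F→slot 4, E→slot 3, B→slot 6, C→slot 2, A→slot 1, D skipped.
Slots: [1:A] [2:C] [3:E] [4:F] [5:G] [6:B]
Profit = 31 + 40 + 44 + 45 + 47 + 41 = 248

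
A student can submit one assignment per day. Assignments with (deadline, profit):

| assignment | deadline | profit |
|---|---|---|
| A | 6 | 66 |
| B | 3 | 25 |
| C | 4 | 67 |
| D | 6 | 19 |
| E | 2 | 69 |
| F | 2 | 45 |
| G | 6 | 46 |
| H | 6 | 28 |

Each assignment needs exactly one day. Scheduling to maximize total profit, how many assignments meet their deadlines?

Take jobs in profit order; each goes to the latest open slot no later than its deadline.
Profit order: E=69 C=67 A=66 G=46 F=45 H=28 B=25 D=19
Assign: E→slot 2, C→slot 4, A→slot 6, G→slot 5, F→slot 1, H→slot 3, B skipped, D skipped.
Slots: [1:F] [2:E] [3:H] [4:C] [5:G] [6:A]
6 of 8 scheduled.

6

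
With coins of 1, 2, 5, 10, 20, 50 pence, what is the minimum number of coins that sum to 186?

Use the largest denomination that fits, subtract, and repeat.
186 = 3×50 + 1×20 + 1×10 + 1×5 + 1×1
Total coins = 3 + 1 + 1 + 1 + 1 = 7

7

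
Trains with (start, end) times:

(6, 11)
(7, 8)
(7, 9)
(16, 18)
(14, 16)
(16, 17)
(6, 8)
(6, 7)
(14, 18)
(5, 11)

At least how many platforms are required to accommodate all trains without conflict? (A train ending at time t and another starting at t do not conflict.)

5

The answer is the maximum number of intervals overlapping at any instant.
starts: [5, 6, 6, 6, 7, 7, 14, 14, 16, 16]
ends:   [7, 8, 8, 9, 11, 11, 16, 17, 18, 18]
s5→1 s6→2 s6→3 s6→4 e7→3 s7→4 s7→5  — peak 5.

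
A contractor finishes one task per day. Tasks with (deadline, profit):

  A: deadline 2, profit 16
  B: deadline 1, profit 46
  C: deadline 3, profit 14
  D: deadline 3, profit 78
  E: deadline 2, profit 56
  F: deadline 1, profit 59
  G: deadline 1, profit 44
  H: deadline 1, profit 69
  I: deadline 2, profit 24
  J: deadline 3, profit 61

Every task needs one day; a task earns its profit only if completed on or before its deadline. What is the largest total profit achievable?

Take jobs in profit order; each goes to the latest open slot no later than its deadline.
By profit: D(d3,78), H(d1,69), J(d3,61), F(d1,59), E(d2,56), B(d1,46), G(d1,44), I(d2,24), A(d2,16), C(d3,14)
D→slot 3; H→slot 1; J→slot 2; F skipped; E skipped; B skipped; G skipped; I skipped; A skipped; C skipped.
Profit = 69 + 61 + 78 = 208

208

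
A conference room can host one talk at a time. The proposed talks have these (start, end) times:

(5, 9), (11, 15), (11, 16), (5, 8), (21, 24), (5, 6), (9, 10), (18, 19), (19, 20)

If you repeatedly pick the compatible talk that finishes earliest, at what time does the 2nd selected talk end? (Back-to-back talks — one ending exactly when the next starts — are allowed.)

Order by finish time; keep every interval that doesn't clash with the previous kept one.
Sorted by end: (5,6)  (5,8)  (5,9)  (9,10)  (11,15)  (11,16)  (18,19)  (19,20)  (21,24)
take (5,6); skip (5,8); take (9,10); take (11,15); skip (11,16); take (18,19); take (19,20); take (21,24).
Selected: (5,6) (9,10) (11,15) (18,19) (19,20) (21,24)

10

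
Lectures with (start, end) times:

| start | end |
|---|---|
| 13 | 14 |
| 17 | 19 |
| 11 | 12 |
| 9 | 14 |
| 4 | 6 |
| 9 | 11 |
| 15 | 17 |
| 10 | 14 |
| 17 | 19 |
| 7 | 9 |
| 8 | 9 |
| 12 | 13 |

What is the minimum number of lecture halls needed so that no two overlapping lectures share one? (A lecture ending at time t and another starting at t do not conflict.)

starts: [4, 7, 8, 9, 9, 10, 11, 12, 13, 15, 17, 17]
ends:   [6, 9, 9, 11, 12, 13, 14, 14, 14, 17, 19, 19]
s4→1 e6→0 s7→1 s8→2 e9→1 e9→0 s9→1 s9→2 s10→3  — peak 3.

3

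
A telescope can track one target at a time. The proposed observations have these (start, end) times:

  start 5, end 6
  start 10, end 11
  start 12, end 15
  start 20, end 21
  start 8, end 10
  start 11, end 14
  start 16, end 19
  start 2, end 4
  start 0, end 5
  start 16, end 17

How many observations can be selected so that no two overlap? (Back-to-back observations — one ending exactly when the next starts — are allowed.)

7

By end time: (2,4), (0,5), (5,6), (8,10), (10,11), (11,14), (12,15), (16,17), (16,19), (20,21).
Pick (2,4); next start ≥ 4 → (5,6); next start ≥ 6 → (8,10); next start ≥ 10 → (10,11); next start ≥ 11 → (11,14); next start ≥ 14 → (16,17); next start ≥ 17 → (20,21).
Selected 7 observations.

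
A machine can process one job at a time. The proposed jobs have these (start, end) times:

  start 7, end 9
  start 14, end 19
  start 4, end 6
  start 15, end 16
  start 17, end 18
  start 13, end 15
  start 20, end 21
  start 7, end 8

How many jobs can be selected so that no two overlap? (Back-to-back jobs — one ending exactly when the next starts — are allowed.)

By end time: (4,6), (7,8), (7,9), (13,15), (15,16), (17,18), (14,19), (20,21).
Pick (4,6); next start ≥ 6 → (7,8); next start ≥ 8 → (13,15); next start ≥ 15 → (15,16); next start ≥ 16 → (17,18); next start ≥ 18 → (20,21).
Selected 6 jobs.

6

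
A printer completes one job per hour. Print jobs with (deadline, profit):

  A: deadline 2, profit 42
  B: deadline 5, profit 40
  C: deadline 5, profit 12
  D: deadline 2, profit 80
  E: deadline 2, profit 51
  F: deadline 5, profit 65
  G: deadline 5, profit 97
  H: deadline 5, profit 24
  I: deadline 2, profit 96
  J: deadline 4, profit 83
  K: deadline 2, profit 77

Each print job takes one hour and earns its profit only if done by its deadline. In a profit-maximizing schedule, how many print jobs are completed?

Sort by profit descending; place each in the latest free slot ≤ its deadline.
By profit: G(d5,97), I(d2,96), J(d4,83), D(d2,80), K(d2,77), F(d5,65), E(d2,51), A(d2,42), B(d5,40), H(d5,24), C(d5,12)
G→slot 5; I→slot 2; J→slot 4; D→slot 1; K skipped; F→slot 3; E skipped; A skipped; B skipped; H skipped; C skipped.
5 of 11 scheduled.

5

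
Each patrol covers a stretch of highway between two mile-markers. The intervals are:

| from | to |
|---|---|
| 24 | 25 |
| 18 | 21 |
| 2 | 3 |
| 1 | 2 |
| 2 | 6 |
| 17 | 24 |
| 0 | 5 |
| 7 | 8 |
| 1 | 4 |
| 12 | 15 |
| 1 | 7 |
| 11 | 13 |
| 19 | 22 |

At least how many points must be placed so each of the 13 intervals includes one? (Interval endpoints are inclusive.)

5

By right end: [1,2]  [2,3]  [1,4]  [0,5]  [2,6]  [1,7]  [7,8]  [11,13]  [12,15]  [18,21]  [19,22]  [17,24]  [24,25]
[1,2] uncovered → point at 2; [7,8] uncovered → point at 8; [11,13] uncovered → point at 13; [18,21] uncovered → point at 21; [24,25] uncovered → point at 25.
Points: 2, 8, 13, 21, 25 (5 total).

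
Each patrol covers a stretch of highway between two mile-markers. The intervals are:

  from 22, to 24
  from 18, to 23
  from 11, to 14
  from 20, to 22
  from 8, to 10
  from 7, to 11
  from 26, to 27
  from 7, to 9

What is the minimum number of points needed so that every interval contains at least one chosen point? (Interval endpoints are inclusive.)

4

Process intervals by earliest right end; each time one isn't hit yet, stab at its right endpoint.
Sorted: [7,9] [8,10] [7,11] [11,14] [20,22] [18,23] [22,24] [26,27]
{[7,9],[8,10],[7,11]} hit by 9; {[11,14]} hit by 14; {[20,22],[18,23],[22,24]} hit by 22; {[26,27]} hit by 27.
Points: 9, 14, 22, 27 (4 total).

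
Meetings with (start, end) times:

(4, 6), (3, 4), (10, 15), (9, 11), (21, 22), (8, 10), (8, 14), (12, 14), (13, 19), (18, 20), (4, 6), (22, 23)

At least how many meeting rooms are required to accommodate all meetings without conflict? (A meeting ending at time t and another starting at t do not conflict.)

4

Count concurrent intervals with a sweep; the peak is the room count.
starts: [3, 4, 4, 8, 8, 9, 10, 12, 13, 18, 21, 22]
ends:   [4, 6, 6, 10, 11, 14, 14, 15, 19, 20, 22, 23]
s3→1 e4→0 s4→1 s4→2 e6→1 e6→0 s8→1 s8→2 s9→3 e10→2 s10→3 e11→2 s12→3 s13→4  — peak 4.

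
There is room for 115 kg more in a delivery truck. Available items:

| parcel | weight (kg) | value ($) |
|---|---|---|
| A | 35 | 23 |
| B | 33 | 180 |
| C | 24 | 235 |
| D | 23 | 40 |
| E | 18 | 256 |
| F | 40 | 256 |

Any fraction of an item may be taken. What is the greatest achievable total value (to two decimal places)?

Greedy by value/weight ratio, highest first.
Order: E (256/18=14.22) > C (235/24=9.79) > F (256/40=6.40) > B (180/33=5.45) > D (40/23=1.74) > A (23/35=0.66)
Fill: take E (18 @ 256) → take C (24 @ 235) → take F (40 @ 256) → take B (33 @ 180); 115/115 used.
Total value = 927.00

927.00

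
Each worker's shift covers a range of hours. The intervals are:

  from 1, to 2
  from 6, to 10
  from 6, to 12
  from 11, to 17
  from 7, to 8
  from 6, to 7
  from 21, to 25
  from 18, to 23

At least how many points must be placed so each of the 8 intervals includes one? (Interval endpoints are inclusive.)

Sort by right endpoint; whenever an interval is uncovered, place a point at its right end.
Sorted: [1,2] [6,7] [7,8] [6,10] [6,12] [11,17] [18,23] [21,25]
{[1,2]} hit by 2; {[6,7],[7,8],[6,10],[6,12]} hit by 7; {[11,17]} hit by 17; {[18,23],[21,25]} hit by 23.
Points: 2, 7, 17, 23 (4 total).

4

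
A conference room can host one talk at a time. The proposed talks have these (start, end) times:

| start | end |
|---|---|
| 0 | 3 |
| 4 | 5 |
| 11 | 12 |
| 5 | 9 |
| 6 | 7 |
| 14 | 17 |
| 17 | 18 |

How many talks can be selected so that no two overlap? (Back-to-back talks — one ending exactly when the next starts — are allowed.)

6

Sort by end time and greedily take each interval whose start is ≥ the last chosen end.
Sorted by end: (0,3)  (4,5)  (6,7)  (5,9)  (11,12)  (14,17)  (17,18)
take (0,3); take (4,5); take (6,7); skip (5,9); take (11,12); take (14,17); take (17,18).
Selected 6 talks.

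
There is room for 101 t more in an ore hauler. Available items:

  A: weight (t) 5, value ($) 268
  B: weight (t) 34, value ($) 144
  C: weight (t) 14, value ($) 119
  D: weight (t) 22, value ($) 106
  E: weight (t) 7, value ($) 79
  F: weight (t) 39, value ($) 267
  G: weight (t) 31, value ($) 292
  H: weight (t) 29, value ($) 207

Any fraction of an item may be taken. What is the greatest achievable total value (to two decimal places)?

Order: A (268/5=53.60) > E (79/7=11.29) > G (292/31=9.42) > C (119/14=8.50) > H (207/29=7.14) > F (267/39=6.85) > D (106/22=4.82) > B (144/34=4.24)
Fill: take A (5 @ 268) → take E (7 @ 79) → take G (31 @ 292) → take C (14 @ 119) → take H (29 @ 207) → take 15/39 of F → 102.69; 101/101 used.
Total value = 1067.69

1067.69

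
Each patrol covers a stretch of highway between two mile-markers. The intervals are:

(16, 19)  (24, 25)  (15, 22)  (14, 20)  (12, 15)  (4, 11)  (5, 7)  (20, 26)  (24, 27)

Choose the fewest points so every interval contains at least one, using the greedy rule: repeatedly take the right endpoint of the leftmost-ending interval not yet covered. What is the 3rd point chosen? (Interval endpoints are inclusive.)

By right end: [5,7]  [4,11]  [12,15]  [16,19]  [14,20]  [15,22]  [24,25]  [20,26]  [24,27]
[5,7] uncovered → point at 7; [12,15] uncovered → point at 15; [16,19] uncovered → point at 19; [24,25] uncovered → point at 25.
Points: 7, 15, 19, 25 (4 total).

19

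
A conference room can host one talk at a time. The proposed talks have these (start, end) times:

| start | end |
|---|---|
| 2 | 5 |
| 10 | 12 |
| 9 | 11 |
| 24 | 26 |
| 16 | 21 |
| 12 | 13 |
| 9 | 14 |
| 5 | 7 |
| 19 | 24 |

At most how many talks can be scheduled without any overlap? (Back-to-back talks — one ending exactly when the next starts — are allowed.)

By end time: (2,5), (5,7), (9,11), (10,12), (12,13), (9,14), (16,21), (19,24), (24,26).
Pick (2,5); next start ≥ 5 → (5,7); next start ≥ 7 → (9,11); next start ≥ 11 → (12,13); next start ≥ 13 → (16,21); next start ≥ 21 → (24,26).
Selected 6 talks.

6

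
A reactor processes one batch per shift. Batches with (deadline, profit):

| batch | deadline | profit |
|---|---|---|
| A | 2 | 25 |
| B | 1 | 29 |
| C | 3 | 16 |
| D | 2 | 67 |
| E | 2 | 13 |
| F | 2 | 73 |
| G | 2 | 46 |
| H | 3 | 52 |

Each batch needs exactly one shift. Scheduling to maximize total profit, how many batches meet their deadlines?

3

Profit order: F=73 D=67 H=52 G=46 B=29 A=25 C=16 E=13
Assign: F→slot 2, D→slot 1, H→slot 3, G skipped, B skipped, A skipped, C skipped, E skipped.
Slots: [1:D] [2:F] [3:H]
3 of 8 scheduled.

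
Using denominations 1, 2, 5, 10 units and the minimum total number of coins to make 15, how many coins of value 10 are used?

Use the largest denomination that fits, subtract, and repeat.
15 = 1×10 + 1×5
Count of 10: 1

1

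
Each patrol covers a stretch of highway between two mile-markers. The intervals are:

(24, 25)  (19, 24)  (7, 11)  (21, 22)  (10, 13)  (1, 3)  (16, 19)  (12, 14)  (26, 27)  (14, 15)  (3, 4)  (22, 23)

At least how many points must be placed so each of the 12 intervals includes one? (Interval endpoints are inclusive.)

By right end: [1,3]  [3,4]  [7,11]  [10,13]  [12,14]  [14,15]  [16,19]  [21,22]  [22,23]  [19,24]  [24,25]  [26,27]
[1,3] uncovered → point at 3; [7,11] uncovered → point at 11; [12,14] uncovered → point at 14; [16,19] uncovered → point at 19; [21,22] uncovered → point at 22; [24,25] uncovered → point at 25; [26,27] uncovered → point at 27.
Points: 3, 11, 14, 19, 22, 25, 27 (7 total).

7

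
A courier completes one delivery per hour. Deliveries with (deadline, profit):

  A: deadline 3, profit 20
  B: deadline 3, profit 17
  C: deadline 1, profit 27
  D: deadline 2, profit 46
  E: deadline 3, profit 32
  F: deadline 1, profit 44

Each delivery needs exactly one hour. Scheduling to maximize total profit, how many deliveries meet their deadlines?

Sort by profit descending; place each in the latest free slot ≤ its deadline.
By profit: D(d2,46), F(d1,44), E(d3,32), C(d1,27), A(d3,20), B(d3,17)
D→slot 2; F→slot 1; E→slot 3; C skipped; A skipped; B skipped.
3 of 6 scheduled.

3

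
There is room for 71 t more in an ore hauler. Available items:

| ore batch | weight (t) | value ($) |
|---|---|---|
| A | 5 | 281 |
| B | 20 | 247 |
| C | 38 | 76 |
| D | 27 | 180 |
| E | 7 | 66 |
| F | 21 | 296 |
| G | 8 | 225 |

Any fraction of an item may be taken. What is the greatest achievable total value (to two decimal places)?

Greedy by value/weight ratio, highest first.
Order: A (281/5=56.20) > G (225/8=28.12) > F (296/21=14.10) > B (247/20=12.35) > E (66/7=9.43) > D (180/27=6.67) > C (76/38=2.00)
Fill: take A (5 @ 281) → take G (8 @ 225) → take F (21 @ 296) → take B (20 @ 247) → take E (7 @ 66) → take 10/27 of D → 66.67; 71/71 used.
Total value = 1181.67

1181.67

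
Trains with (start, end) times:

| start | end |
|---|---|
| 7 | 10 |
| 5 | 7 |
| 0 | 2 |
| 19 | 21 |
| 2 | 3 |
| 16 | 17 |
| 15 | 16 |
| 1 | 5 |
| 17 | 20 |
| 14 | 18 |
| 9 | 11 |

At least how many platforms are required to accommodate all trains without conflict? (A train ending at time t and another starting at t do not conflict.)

2

Count concurrent intervals with a sweep; the peak is the room count.
Events (time:±→running): 0:+→1 1:+→2 … peak 2.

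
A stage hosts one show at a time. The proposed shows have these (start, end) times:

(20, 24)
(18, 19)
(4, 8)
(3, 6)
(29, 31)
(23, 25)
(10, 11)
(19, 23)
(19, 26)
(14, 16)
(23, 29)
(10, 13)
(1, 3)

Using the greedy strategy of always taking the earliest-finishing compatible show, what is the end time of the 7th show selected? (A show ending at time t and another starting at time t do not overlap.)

Order by finish time; keep every interval that doesn't clash with the previous kept one.
By end time: (1,3), (3,6), (4,8), (10,11), (10,13), (14,16), (18,19), (19,23), (20,24), (23,25), (19,26), (23,29), (29,31).
Pick (1,3); next start ≥ 3 → (3,6); next start ≥ 6 → (10,11); next start ≥ 11 → (14,16); next start ≥ 16 → (18,19); next start ≥ 19 → (19,23); next start ≥ 23 → (23,25); next start ≥ 25 → (29,31).
Selected: (1,3) (3,6) (10,11) (14,16) (18,19) (19,23) (23,25) (29,31)

25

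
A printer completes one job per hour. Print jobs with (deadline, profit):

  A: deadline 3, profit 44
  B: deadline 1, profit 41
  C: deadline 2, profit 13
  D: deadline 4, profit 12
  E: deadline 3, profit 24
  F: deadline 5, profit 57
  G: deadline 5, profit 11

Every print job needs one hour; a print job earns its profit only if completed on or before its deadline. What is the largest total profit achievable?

By profit: F(d5,57), A(d3,44), B(d1,41), E(d3,24), C(d2,13), D(d4,12), G(d5,11)
F→slot 5; A→slot 3; B→slot 1; E→slot 2; C skipped; D→slot 4; G skipped.
Profit = 41 + 24 + 44 + 12 + 57 = 178

178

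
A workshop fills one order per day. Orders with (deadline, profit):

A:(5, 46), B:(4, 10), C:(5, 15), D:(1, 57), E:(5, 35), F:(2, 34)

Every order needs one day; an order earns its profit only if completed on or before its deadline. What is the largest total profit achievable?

Take jobs in profit order; each goes to the latest open slot no later than its deadline.
By profit: D(d1,57), A(d5,46), E(d5,35), F(d2,34), C(d5,15), B(d4,10)
D→slot 1; A→slot 5; E→slot 4; F→slot 2; C→slot 3; B skipped.
Profit = 57 + 34 + 15 + 35 + 46 = 187

187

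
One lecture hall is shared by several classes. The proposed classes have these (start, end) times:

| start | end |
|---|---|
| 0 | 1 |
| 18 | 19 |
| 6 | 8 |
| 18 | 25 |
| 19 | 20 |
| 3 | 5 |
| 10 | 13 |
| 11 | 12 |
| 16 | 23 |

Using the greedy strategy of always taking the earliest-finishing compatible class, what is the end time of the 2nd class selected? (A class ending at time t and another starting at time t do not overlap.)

5

By end time: (0,1), (3,5), (6,8), (11,12), (10,13), (18,19), (19,20), (16,23), (18,25).
Pick (0,1); next start ≥ 1 → (3,5); next start ≥ 5 → (6,8); next start ≥ 8 → (11,12); next start ≥ 12 → (18,19); next start ≥ 19 → (19,20).
Selected: (0,1) (3,5) (6,8) (11,12) (18,19) (19,20)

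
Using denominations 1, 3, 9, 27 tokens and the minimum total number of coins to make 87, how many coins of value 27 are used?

3

Greedy: take as many of the largest coin as possible, then repeat with the remainder.
87 = 3×27 + 2×3
Count of 27: 3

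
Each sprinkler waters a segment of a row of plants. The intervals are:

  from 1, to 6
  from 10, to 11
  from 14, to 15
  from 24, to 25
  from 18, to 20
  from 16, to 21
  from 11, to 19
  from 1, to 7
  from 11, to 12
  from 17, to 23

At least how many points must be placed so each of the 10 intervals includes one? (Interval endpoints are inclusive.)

Process intervals by earliest right end; each time one isn't hit yet, stab at its right endpoint.
Sorted: [1,6] [1,7] [10,11] [11,12] [14,15] [11,19] [18,20] [16,21] [17,23] [24,25]
{[1,6],[1,7]} hit by 6; {[10,11],[11,12]} hit by 11; {[14,15],[11,19]} hit by 15; {[18,20],[16,21],[17,23]} hit by 20; {[24,25]} hit by 25.
Points: 6, 11, 15, 20, 25 (5 total).

5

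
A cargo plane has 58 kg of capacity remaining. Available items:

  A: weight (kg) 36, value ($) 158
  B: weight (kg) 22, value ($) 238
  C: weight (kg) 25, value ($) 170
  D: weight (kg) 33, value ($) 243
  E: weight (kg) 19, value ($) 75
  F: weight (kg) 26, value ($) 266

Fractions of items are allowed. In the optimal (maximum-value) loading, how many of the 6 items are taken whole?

Sort by value per unit weight and fill in that order.
Order: B (238/22=10.82) > F (266/26=10.23) > D (243/33=7.36) > C (170/25=6.80) > A (158/36=4.39) > E (75/19=3.95)
Fill: take B (22 @ 238) → take F (26 @ 266) → take 10/33 of D → 73.64; 58/58 used.
2 item(s) taken whole; one partial (take 10/33 of D).

2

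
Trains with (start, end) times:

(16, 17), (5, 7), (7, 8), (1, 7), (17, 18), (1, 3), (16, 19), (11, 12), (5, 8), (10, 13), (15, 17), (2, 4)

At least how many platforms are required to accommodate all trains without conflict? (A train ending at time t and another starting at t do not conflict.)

3

Count concurrent intervals with a sweep; the peak is the room count.
starts: [1, 1, 2, 5, 5, 7, 10, 11, 15, 16, 16, 17]
ends:   [3, 4, 7, 7, 8, 8, 12, 13, 17, 17, 18, 19]
s1→1 s1→2 s2→3  — peak 3.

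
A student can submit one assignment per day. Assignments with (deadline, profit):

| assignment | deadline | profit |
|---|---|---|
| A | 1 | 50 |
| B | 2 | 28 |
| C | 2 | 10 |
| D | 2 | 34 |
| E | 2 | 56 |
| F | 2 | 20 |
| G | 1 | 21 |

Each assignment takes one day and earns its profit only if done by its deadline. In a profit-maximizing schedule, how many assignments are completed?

By profit: E(d2,56), A(d1,50), D(d2,34), B(d2,28), G(d1,21), F(d2,20), C(d2,10)
E→slot 2; A→slot 1; D skipped; B skipped; G skipped; F skipped; C skipped.
2 of 7 scheduled.

2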